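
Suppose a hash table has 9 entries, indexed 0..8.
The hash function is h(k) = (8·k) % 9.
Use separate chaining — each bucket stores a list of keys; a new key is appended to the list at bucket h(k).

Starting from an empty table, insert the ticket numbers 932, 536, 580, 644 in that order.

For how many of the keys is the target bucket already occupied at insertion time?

2

932 → bucket 4
536 → bucket 4 (collision)
580 → bucket 5
644 → bucket 4 (collision)
Final buckets:
0: .
1: .
2: .
3: .
4: 932 -> 536 -> 644
5: 580
6: .
7: .
8: .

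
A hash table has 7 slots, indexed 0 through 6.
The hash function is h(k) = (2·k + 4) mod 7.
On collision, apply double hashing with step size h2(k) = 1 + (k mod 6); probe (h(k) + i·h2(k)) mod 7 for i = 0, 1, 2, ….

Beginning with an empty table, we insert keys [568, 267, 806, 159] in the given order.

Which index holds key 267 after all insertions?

568 hashes to 6; slot 6 is free → place at 6.
267 hashes to 6, h2=4; 6 taken → place at 3.
806 hashes to 6, h2=3; 6 taken → place at 2.
159 hashes to 0; slot 0 is free → place at 0.
Table: [159, _, 806, 267, _, _, 568]

3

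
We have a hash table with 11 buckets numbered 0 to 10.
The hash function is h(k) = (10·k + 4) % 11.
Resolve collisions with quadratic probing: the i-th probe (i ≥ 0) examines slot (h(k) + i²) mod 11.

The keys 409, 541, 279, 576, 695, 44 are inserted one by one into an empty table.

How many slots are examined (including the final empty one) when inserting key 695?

3

409 hashes to 2; slot 2 is free => place at 2.
541 hashes to 2; 2 taken => place at 3.
279 hashes to 0; slot 0 is free => place at 0.
576 hashes to 0; 0 taken => place at 1.
695 hashes to 2; 2,3 taken => place at 6.
44 hashes to 4; slot 4 is free => place at 4.
Table: [279, 576, 409, 541, 44, —, 695, —, —, —, —]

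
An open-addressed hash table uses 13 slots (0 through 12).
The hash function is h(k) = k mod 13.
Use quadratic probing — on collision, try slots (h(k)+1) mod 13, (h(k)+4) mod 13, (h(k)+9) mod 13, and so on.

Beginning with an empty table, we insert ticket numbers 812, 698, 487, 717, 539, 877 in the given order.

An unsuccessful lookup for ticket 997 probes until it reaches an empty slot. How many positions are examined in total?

Insert 812: h=6, slot 6 empty -> index 6.
Insert 698: h=9, slot 9 empty -> index 9.
Insert 487: h=6, slot 6 occupied -> index 7.
Insert 717: h=2, slot 2 empty -> index 2.
Insert 539: h=6, slots 6,7 occupied -> index 10.
Insert 877: h=6, slots 6,7,10,2,9 occupied -> index 5.
Table: [-, -, 717, -, -, 877, 812, 487, -, 698, 539, -, -]
Lookup 997: h=9, probe 9,10,0 → slot 0 empty, not found.

3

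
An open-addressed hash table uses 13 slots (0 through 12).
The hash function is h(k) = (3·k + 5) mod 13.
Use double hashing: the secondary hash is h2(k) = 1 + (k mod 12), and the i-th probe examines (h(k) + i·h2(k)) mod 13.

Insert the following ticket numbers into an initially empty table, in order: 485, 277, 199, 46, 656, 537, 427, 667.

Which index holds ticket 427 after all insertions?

485: h=4 -> slot 4
277: h=4, h2=2, probe 4,6 -> slot 6
199: h=4, h2=8, probe 4,12 -> slot 12
46: h=0 -> slot 0
656: h=10 -> slot 10
537: h=4, h2=10, probe 4,1 -> slot 1
427: h=12, h2=8, probe 12,7 -> slot 7
667: h=4, h2=8, probe 4,12,7,2 -> slot 2
Table: [46, 537, 667, ., 485, ., 277, 427, ., ., 656, ., 199]

7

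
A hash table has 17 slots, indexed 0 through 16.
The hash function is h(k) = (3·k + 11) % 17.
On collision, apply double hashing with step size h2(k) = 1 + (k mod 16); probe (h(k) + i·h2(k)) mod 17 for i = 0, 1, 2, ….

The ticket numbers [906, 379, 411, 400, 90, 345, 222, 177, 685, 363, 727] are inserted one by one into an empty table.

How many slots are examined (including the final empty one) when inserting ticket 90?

3

906: h=9 → slot 9
379: h=9, h2=12, probe 9,4 → slot 4
411: h=3 → slot 3
400: h=4, h2=1, probe 4,5 → slot 5
90: h=9, h2=11, probe 9,3,14 → slot 14
345: h=9, h2=10, probe 9,2 → slot 2
222: h=14, h2=15, probe 14,12 → slot 12
177: h=15 → slot 15
685: h=9, h2=14, probe 9,6 → slot 6
363: h=12, h2=12, probe 12,7 → slot 7
727: h=16 → slot 16
Table: [∅, ∅, 345, 411, 379, 400, 685, 363, ∅, 906, ∅, ∅, 222, ∅, 90, 177, 727]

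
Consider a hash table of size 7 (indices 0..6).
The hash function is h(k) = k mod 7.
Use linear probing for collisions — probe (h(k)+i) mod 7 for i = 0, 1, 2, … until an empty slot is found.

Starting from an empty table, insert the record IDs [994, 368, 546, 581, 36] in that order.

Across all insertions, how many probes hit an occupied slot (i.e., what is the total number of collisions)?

Insert 994: h=0, slot 0 empty → index 0.
Insert 368: h=4, slot 4 empty → index 4.
Insert 546: h=0, slot 0 occupied → index 1.
Insert 581: h=0, slots 0,1 occupied → index 2.
Insert 36: h=1, slots 1,2 occupied → index 3.
Table: [994, 546, 581, 36, 368, ., .]

5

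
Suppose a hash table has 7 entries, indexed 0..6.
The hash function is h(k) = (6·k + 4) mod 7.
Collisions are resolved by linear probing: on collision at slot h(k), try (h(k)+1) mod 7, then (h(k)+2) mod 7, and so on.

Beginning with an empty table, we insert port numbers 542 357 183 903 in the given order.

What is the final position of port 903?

5

542: h=1 => slot 1
357: h=4 => slot 4
183: h=3 => slot 3
903: h=4, probe 4,5 => slot 5
Table: [—, 542, —, 183, 357, 903, —]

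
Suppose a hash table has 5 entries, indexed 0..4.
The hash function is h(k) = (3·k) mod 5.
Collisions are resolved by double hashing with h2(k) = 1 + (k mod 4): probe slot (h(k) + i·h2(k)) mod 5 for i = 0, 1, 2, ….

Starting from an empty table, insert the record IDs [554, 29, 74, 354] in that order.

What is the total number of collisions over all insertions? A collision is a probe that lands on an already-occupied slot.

4

Insert 554: h=2, slot 2 empty -> index 2.
Insert 29: h=2, h2=2, slot 2 occupied -> index 4.
Insert 74: h=2, h2=3, slot 2 occupied -> index 0.
Insert 354: h=2, h2=3, slots 2,0 occupied -> index 3.
Table: [74, —, 554, 354, 29]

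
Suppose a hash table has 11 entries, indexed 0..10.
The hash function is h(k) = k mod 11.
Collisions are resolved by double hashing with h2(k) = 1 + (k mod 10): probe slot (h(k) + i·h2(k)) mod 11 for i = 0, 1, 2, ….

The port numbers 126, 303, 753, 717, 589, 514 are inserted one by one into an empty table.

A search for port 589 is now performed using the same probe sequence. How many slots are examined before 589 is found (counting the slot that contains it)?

126: h=5 -> slot 5
303: h=6 -> slot 6
753: h=5, h2=4, probe 5,9 -> slot 9
717: h=2 -> slot 2
589: h=6, h2=10, probe 6,5,4 -> slot 4
514: h=8 -> slot 8
Table: [-, -, 717, -, 589, 126, 303, -, 514, 753, -]
Lookup 589: h=6, h2=10, probe 6,5,4 → found at 4.

3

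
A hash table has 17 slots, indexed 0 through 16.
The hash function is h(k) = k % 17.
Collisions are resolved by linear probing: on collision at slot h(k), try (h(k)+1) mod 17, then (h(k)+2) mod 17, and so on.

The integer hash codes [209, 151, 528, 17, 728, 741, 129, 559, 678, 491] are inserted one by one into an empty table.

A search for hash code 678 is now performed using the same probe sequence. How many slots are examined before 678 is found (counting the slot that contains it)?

5

209 hashes to 5; slot 5 is free => place at 5.
151 hashes to 15; slot 15 is free => place at 15.
528 hashes to 1; slot 1 is free => place at 1.
17 hashes to 0; slot 0 is free => place at 0.
728 hashes to 14; slot 14 is free => place at 14.
741 hashes to 10; slot 10 is free => place at 10.
129 hashes to 10; 10 taken => place at 11.
559 hashes to 15; 15 taken => place at 16.
678 hashes to 15; 15,16,0,1 taken => place at 2.
491 hashes to 15; 15,16,0,1,2 taken => place at 3.
Table: [17, 528, 678, 491, —, 209, —, —, —, —, 741, 129, —, —, 728, 151, 559]
Lookup 678: h=15, probe 15,16,0,1,2 → found at 2.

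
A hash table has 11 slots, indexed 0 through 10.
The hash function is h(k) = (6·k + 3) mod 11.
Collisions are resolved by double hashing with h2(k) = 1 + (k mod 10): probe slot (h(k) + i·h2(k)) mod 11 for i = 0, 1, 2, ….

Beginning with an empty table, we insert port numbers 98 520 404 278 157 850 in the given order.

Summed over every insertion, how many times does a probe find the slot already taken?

5

98 hashes to 8; slot 8 is free => place at 8.
520 hashes to 10; slot 10 is free => place at 10.
404 hashes to 7; slot 7 is free => place at 7.
278 hashes to 10, h2=9; 10,8 taken => place at 6.
157 hashes to 10, h2=8; 10,7 taken => place at 4.
850 hashes to 10, h2=1; 10 taken => place at 0.
Table: [850, —, —, —, 157, —, 278, 404, 98, —, 520]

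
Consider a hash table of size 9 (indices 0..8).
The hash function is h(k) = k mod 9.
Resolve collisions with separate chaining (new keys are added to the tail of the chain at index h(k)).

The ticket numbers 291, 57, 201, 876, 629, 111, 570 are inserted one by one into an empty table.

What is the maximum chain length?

291 -> bucket 3
57 -> bucket 3 (collision)
201 -> bucket 3 (collision)
876 -> bucket 3 (collision)
629 -> bucket 8
111 -> bucket 3 (collision)
570 -> bucket 3 (collision)
Final buckets:
0: —
1: —
2: —
3: 291 -> 57 -> 201 -> 876 -> 111 -> 570
4: —
5: —
6: —
7: —
8: 629

6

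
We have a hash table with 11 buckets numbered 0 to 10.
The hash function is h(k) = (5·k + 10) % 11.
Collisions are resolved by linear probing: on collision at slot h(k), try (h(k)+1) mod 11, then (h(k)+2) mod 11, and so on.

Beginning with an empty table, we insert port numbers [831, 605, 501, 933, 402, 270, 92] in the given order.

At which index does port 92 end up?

831: h=7 => slot 7
605: h=10 => slot 10
501: h=7, probe 7,8 => slot 8
933: h=0 => slot 0
402: h=7, probe 7,8,9 => slot 9
270: h=7, probe 7,8,9,10,0,1 => slot 1
92: h=8, probe 8,9,10,0,1,2 => slot 2
Table: [933, 270, 92, -, -, -, -, 831, 501, 402, 605]

2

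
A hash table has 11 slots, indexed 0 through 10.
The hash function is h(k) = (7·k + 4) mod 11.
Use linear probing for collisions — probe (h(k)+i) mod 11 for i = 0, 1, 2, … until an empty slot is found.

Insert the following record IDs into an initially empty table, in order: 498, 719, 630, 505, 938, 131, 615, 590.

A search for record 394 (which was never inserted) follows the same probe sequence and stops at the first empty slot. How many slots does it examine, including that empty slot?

Insert 498: h=3, slot 3 empty -> index 3.
Insert 719: h=10, slot 10 empty -> index 10.
Insert 630: h=3, slot 3 occupied -> index 4.
Insert 505: h=8, slot 8 empty -> index 8.
Insert 938: h=3, slots 3,4 occupied -> index 5.
Insert 131: h=8, slot 8 occupied -> index 9.
Insert 615: h=8, slots 8,9,10 occupied -> index 0.
Insert 590: h=9, slots 9,10,0 occupied -> index 1.
Table: [615, 590, ., 498, 630, 938, ., ., 505, 131, 719]
Lookup 394: h=1, probe 1,2 → slot 2 empty, not found.

2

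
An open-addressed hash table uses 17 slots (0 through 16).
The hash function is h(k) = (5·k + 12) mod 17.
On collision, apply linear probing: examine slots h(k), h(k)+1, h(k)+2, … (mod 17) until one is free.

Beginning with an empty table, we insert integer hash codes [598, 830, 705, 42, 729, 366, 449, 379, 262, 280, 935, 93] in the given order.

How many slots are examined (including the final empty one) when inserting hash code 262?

598 hashes to 10; slot 10 is free => place at 10.
830 hashes to 14; slot 14 is free => place at 14.
705 hashes to 1; slot 1 is free => place at 1.
42 hashes to 1; 1 taken => place at 2.
729 hashes to 2; 2 taken => place at 3.
366 hashes to 6; slot 6 is free => place at 6.
449 hashes to 13; slot 13 is free => place at 13.
379 hashes to 3; 3 taken => place at 4.
262 hashes to 13; 13,14 taken => place at 15.
280 hashes to 1; 1,2,3,4 taken => place at 5.
935 hashes to 12; slot 12 is free => place at 12.
93 hashes to 1; 1,2,3,4,5,6 taken => place at 7.
Table: [., 705, 42, 729, 379, 280, 366, 93, ., ., 598, ., 935, 449, 830, 262, .]

3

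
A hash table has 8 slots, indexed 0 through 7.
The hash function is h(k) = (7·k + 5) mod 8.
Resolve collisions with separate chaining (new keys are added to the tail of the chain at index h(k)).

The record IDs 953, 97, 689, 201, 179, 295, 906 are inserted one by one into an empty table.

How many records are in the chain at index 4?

4

Insert 953: h=4, bucket 4 empty → new chain.
Insert 97: h=4, bucket 4 nonempty → append to chain.
Insert 689: h=4, bucket 4 nonempty → append to chain.
Insert 201: h=4, bucket 4 nonempty → append to chain.
Insert 179: h=2, bucket 2 empty → new chain.
Insert 295: h=6, bucket 6 empty → new chain.
Insert 906: h=3, bucket 3 empty → new chain.
Final buckets:
0: .
1: .
2: 179
3: 906
4: 953 -> 97 -> 689 -> 201
5: .
6: 295
7: .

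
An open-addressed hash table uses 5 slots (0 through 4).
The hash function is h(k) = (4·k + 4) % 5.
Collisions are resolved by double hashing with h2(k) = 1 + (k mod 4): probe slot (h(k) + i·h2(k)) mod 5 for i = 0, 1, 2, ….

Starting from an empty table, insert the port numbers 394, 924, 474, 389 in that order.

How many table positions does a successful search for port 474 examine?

394 hashes to 0; slot 0 is free => place at 0.
924 hashes to 0, h2=1; 0 taken => place at 1.
474 hashes to 0, h2=3; 0 taken => place at 3.
389 hashes to 0, h2=2; 0 taken => place at 2.
Table: [394, 924, 389, 474, —]
Lookup 474: h=0, h2=3, probe 0,3 → found at 3.

2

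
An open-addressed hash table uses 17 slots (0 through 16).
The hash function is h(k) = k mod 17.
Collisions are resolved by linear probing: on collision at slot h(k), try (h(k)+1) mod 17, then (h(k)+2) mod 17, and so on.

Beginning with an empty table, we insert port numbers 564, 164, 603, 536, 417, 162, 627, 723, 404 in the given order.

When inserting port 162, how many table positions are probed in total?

564 hashes to 3; slot 3 is free → place at 3.
164 hashes to 11; slot 11 is free → place at 11.
603 hashes to 8; slot 8 is free → place at 8.
536 hashes to 9; slot 9 is free → place at 9.
417 hashes to 9; 9 taken → place at 10.
162 hashes to 9; 9,10,11 taken → place at 12.
627 hashes to 15; slot 15 is free → place at 15.
723 hashes to 9; 9,10,11,12 taken → place at 13.
404 hashes to 13; 13 taken → place at 14.
Table: [_, _, _, 564, _, _, _, _, 603, 536, 417, 164, 162, 723, 404, 627, _]

4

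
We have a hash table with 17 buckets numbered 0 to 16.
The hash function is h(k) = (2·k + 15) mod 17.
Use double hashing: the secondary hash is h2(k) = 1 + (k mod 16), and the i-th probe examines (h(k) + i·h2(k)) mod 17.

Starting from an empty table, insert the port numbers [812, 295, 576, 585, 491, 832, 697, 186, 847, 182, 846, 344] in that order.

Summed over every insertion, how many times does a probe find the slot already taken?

8

Insert 812: h=7, slot 7 empty → index 7.
Insert 295: h=10, slot 10 empty → index 10.
Insert 576: h=11, slot 11 empty → index 11.
Insert 585: h=12, slot 12 empty → index 12.
Insert 491: h=11, h2=12, slot 11 occupied → index 6.
Insert 832: h=13, slot 13 empty → index 13.
Insert 697: h=15, slot 15 empty → index 15.
Insert 186: h=13, h2=11, slots 13,7 occupied → index 1.
Insert 847: h=9, slot 9 empty → index 9.
Insert 182: h=5, slot 5 empty → index 5.
Insert 846: h=7, h2=15, slots 7,5 occupied → index 3.
Insert 344: h=6, h2=9, slots 6,15,7 occupied → index 16.
Table: [∅, 186, ∅, 846, ∅, 182, 491, 812, ∅, 847, 295, 576, 585, 832, ∅, 697, 344]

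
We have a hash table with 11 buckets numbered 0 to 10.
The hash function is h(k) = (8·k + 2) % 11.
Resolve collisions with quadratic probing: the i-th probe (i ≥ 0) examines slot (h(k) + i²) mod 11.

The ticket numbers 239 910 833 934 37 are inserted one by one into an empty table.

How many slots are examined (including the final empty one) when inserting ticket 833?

3

239: h=0 → slot 0
910: h=0, probe 0,1 → slot 1
833: h=0, probe 0,1,4 → slot 4
934: h=5 → slot 5
37: h=1, probe 1,2 → slot 2
Table: [239, 910, 37, _, 833, 934, _, _, _, _, _]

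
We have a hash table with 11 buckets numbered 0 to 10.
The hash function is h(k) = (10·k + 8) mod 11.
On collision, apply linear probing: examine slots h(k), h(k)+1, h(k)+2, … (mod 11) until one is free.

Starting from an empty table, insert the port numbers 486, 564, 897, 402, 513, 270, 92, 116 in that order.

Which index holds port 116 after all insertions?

486: h=6 => slot 6
564: h=5 => slot 5
897: h=2 => slot 2
402: h=2, probe 2,3 => slot 3
513: h=1 => slot 1
270: h=2, probe 2,3,4 => slot 4
92: h=4, probe 4,5,6,7 => slot 7
116: h=2, probe 2,3,4,5,6,7,8 => slot 8
Table: [-, 513, 897, 402, 270, 564, 486, 92, 116, -, -]

8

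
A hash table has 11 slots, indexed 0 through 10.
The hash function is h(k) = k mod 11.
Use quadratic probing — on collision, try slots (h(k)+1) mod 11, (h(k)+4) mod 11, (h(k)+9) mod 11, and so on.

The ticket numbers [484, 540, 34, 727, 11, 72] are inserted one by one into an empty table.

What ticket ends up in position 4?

11

484 hashes to 0; slot 0 is free -> place at 0.
540 hashes to 1; slot 1 is free -> place at 1.
34 hashes to 1; 1 taken -> place at 2.
727 hashes to 1; 1,2 taken -> place at 5.
11 hashes to 0; 0,1 taken -> place at 4.
72 hashes to 6; slot 6 is free -> place at 6.
Table: [484, 540, 34, —, 11, 727, 72, —, —, —, —]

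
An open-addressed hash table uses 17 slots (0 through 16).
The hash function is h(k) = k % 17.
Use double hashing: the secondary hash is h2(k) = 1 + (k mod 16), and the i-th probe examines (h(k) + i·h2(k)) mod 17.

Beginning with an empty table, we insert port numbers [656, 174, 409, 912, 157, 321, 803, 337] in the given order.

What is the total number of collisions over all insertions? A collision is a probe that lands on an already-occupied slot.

656: h=10 => slot 10
174: h=4 => slot 4
409: h=1 => slot 1
912: h=11 => slot 11
157: h=4, h2=14, probe 4,1,15 => slot 15
321: h=15, h2=2, probe 15,0 => slot 0
803: h=4, h2=4, probe 4,8 => slot 8
337: h=14 => slot 14
Table: [321, 409, -, -, 174, -, -, -, 803, -, 656, 912, -, -, 337, 157, -]

4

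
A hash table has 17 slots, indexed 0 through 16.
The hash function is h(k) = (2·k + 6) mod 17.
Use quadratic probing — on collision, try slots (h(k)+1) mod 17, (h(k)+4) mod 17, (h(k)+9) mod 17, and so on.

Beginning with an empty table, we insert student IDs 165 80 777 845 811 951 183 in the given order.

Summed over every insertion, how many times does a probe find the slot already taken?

165 hashes to 13; slot 13 is free → place at 13.
80 hashes to 13; 13 taken → place at 14.
777 hashes to 13; 13,14 taken → place at 0.
845 hashes to 13; 13,14,0 taken → place at 5.
811 hashes to 13; 13,14,0,5 taken → place at 12.
951 hashes to 4; slot 4 is free → place at 4.
183 hashes to 15; slot 15 is free → place at 15.
Table: [777, _, _, _, 951, 845, _, _, _, _, _, _, 811, 165, 80, 183, _]

10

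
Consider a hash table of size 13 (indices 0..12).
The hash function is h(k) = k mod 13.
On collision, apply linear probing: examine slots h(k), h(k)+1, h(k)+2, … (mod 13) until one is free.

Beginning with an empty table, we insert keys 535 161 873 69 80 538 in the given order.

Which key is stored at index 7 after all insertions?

538

535 hashes to 2; slot 2 is free → place at 2.
161 hashes to 5; slot 5 is free → place at 5.
873 hashes to 2; 2 taken → place at 3.
69 hashes to 4; slot 4 is free → place at 4.
80 hashes to 2; 2,3,4,5 taken → place at 6.
538 hashes to 5; 5,6 taken → place at 7.
Table: [∅, ∅, 535, 873, 69, 161, 80, 538, ∅, ∅, ∅, ∅, ∅]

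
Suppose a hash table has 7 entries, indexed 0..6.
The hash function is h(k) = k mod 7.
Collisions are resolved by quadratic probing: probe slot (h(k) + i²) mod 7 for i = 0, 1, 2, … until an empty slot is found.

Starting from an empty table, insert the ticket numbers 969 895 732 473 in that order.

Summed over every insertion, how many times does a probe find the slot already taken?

969: h=3 → slot 3
895: h=6 → slot 6
732: h=4 → slot 4
473: h=4, probe 4,5 → slot 5
Table: [—, —, —, 969, 732, 473, 895]

1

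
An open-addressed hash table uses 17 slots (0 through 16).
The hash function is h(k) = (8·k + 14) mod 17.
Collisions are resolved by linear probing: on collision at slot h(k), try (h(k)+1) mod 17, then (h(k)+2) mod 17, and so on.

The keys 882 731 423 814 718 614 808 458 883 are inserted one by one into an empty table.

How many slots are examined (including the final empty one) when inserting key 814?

3

882: h=15 -> slot 15
731: h=14 -> slot 14
423: h=15, probe 15,16 -> slot 16
814: h=15, probe 15,16,0 -> slot 0
718: h=12 -> slot 12
614: h=13 -> slot 13
808: h=1 -> slot 1
458: h=6 -> slot 6
883: h=6, probe 6,7 -> slot 7
Table: [814, 808, _, _, _, _, 458, 883, _, _, _, _, 718, 614, 731, 882, 423]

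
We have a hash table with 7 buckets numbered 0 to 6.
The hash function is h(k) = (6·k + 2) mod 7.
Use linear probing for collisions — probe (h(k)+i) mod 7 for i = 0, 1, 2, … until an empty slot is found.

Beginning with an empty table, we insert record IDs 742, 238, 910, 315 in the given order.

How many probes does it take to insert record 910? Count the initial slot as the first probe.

3

742 hashes to 2; slot 2 is free => place at 2.
238 hashes to 2; 2 taken => place at 3.
910 hashes to 2; 2,3 taken => place at 4.
315 hashes to 2; 2,3,4 taken => place at 5.
Table: [., ., 742, 238, 910, 315, .]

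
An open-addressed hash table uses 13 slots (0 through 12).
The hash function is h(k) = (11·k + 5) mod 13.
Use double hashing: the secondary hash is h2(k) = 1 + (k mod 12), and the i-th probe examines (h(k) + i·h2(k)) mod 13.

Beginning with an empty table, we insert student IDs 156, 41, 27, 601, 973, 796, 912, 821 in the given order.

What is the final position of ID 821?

Insert 156: h=5, slot 5 empty → index 5.
Insert 41: h=1, slot 1 empty → index 1.
Insert 27: h=3, slot 3 empty → index 3.
Insert 601: h=12, slot 12 empty → index 12.
Insert 973: h=9, slot 9 empty → index 9.
Insert 796: h=12, h2=5, slot 12 occupied → index 4.
Insert 912: h=1, h2=1, slot 1 occupied → index 2.
Insert 821: h=1, h2=6, slot 1 occupied → index 7.
Table: [∅, 41, 912, 27, 796, 156, ∅, 821, ∅, 973, ∅, ∅, 601]

7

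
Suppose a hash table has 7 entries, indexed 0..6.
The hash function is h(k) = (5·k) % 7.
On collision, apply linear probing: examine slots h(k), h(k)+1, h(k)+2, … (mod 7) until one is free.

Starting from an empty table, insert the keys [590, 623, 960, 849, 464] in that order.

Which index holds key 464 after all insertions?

590 hashes to 3; slot 3 is free -> place at 3.
623 hashes to 0; slot 0 is free -> place at 0.
960 hashes to 5; slot 5 is free -> place at 5.
849 hashes to 3; 3 taken -> place at 4.
464 hashes to 3; 3,4,5 taken -> place at 6.
Table: [623, _, _, 590, 849, 960, 464]

6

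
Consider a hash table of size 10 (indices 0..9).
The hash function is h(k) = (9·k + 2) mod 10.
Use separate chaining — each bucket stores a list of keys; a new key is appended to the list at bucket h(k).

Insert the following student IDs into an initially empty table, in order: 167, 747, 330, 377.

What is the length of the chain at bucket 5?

3

167 → bucket 5
747 → bucket 5 (collision)
330 → bucket 2
377 → bucket 5 (collision)
Final buckets:
0: .
1: .
2: 330
3: .
4: .
5: 167 -> 747 -> 377
6: .
7: .
8: .
9: .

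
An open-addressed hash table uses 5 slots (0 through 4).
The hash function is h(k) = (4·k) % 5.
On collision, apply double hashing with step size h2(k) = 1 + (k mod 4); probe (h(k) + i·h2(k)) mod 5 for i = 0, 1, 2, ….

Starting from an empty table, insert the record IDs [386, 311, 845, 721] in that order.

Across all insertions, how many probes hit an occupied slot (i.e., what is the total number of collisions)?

2

386 hashes to 4; slot 4 is free -> place at 4.
311 hashes to 4, h2=4; 4 taken -> place at 3.
845 hashes to 0; slot 0 is free -> place at 0.
721 hashes to 4, h2=2; 4 taken -> place at 1.
Table: [845, 721, ., 311, 386]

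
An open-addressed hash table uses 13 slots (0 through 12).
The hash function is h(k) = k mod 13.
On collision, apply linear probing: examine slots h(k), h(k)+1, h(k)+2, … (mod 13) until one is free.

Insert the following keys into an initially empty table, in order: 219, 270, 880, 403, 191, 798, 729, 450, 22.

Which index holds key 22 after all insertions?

Insert 219: h=11, slot 11 empty -> index 11.
Insert 270: h=10, slot 10 empty -> index 10.
Insert 880: h=9, slot 9 empty -> index 9.
Insert 403: h=0, slot 0 empty -> index 0.
Insert 191: h=9, slots 9,10,11 occupied -> index 12.
Insert 798: h=5, slot 5 empty -> index 5.
Insert 729: h=1, slot 1 empty -> index 1.
Insert 450: h=8, slot 8 empty -> index 8.
Insert 22: h=9, slots 9,10,11,12,0,1 occupied -> index 2.
Table: [403, 729, 22, ∅, ∅, 798, ∅, ∅, 450, 880, 270, 219, 191]

2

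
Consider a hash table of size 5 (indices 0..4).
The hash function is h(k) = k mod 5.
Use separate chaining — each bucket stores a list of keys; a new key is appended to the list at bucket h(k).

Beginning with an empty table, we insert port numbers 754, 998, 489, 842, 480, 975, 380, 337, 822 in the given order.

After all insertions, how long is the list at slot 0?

Insert 754: h=4, bucket 4 empty -> new chain.
Insert 998: h=3, bucket 3 empty -> new chain.
Insert 489: h=4, bucket 4 nonempty -> append to chain.
Insert 842: h=2, bucket 2 empty -> new chain.
Insert 480: h=0, bucket 0 empty -> new chain.
Insert 975: h=0, bucket 0 nonempty -> append to chain.
Insert 380: h=0, bucket 0 nonempty -> append to chain.
Insert 337: h=2, bucket 2 nonempty -> append to chain.
Insert 822: h=2, bucket 2 nonempty -> append to chain.
Final buckets:
0: 480 -> 975 -> 380
1: .
2: 842 -> 337 -> 822
3: 998
4: 754 -> 489

3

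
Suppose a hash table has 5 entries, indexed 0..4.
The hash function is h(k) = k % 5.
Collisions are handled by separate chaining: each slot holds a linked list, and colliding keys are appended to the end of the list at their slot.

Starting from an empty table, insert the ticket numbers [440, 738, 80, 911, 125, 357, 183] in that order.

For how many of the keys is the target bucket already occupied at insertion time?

3

440 -> bucket 0
738 -> bucket 3
80 -> bucket 0 (collision)
911 -> bucket 1
125 -> bucket 0 (collision)
357 -> bucket 2
183 -> bucket 3 (collision)
Final buckets:
0: 440 -> 80 -> 125
1: 911
2: 357
3: 738 -> 183
4: ∅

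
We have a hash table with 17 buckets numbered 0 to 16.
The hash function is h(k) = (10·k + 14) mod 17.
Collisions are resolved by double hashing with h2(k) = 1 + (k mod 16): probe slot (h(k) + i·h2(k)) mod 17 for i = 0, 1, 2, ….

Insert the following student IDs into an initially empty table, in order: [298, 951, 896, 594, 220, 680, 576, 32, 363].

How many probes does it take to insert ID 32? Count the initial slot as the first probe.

2

Insert 298: h=2, slot 2 empty => index 2.
Insert 951: h=4, slot 4 empty => index 4.
Insert 896: h=15, slot 15 empty => index 15.
Insert 594: h=4, h2=3, slot 4 occupied => index 7.
Insert 220: h=4, h2=13, slot 4 occupied => index 0.
Insert 680: h=14, slot 14 empty => index 14.
Insert 576: h=11, slot 11 empty => index 11.
Insert 32: h=11, h2=1, slot 11 occupied => index 12.
Insert 363: h=6, slot 6 empty => index 6.
Table: [220, ∅, 298, ∅, 951, ∅, 363, 594, ∅, ∅, ∅, 576, 32, ∅, 680, 896, ∅]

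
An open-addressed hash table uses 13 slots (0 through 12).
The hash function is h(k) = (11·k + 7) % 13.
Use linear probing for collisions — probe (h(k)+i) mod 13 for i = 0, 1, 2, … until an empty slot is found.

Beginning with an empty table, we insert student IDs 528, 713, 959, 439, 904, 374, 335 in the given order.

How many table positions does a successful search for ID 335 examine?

Insert 528: h=4, slot 4 empty => index 4.
Insert 713: h=11, slot 11 empty => index 11.
Insert 959: h=0, slot 0 empty => index 0.
Insert 439: h=0, slot 0 occupied => index 1.
Insert 904: h=6, slot 6 empty => index 6.
Insert 374: h=0, slots 0,1 occupied => index 2.
Insert 335: h=0, slots 0,1,2 occupied => index 3.
Table: [959, 439, 374, 335, 528, —, 904, —, —, —, —, 713, —]
Lookup 335: h=0, probe 0,1,2,3 → found at 3.

4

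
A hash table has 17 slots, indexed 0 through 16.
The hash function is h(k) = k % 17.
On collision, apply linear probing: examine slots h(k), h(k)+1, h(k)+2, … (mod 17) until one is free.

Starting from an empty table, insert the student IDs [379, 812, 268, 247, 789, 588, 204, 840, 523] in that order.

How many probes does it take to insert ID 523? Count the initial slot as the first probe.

3

379 hashes to 5; slot 5 is free → place at 5.
812 hashes to 13; slot 13 is free → place at 13.
268 hashes to 13; 13 taken → place at 14.
247 hashes to 9; slot 9 is free → place at 9.
789 hashes to 7; slot 7 is free → place at 7.
588 hashes to 10; slot 10 is free → place at 10.
204 hashes to 0; slot 0 is free → place at 0.
840 hashes to 7; 7 taken → place at 8.
523 hashes to 13; 13,14 taken → place at 15.
Table: [204, -, -, -, -, 379, -, 789, 840, 247, 588, -, -, 812, 268, 523, -]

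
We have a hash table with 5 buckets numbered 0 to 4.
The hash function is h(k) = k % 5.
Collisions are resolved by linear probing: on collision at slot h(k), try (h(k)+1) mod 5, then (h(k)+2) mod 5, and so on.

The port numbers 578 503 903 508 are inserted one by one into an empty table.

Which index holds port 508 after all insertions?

578: h=3 => slot 3
503: h=3, probe 3,4 => slot 4
903: h=3, probe 3,4,0 => slot 0
508: h=3, probe 3,4,0,1 => slot 1
Table: [903, 508, _, 578, 503]

1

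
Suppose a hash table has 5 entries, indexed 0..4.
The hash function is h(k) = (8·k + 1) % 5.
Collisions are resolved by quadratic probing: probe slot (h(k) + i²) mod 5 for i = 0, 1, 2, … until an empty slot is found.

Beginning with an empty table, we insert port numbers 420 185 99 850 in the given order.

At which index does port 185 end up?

2

Insert 420: h=1, slot 1 empty => index 1.
Insert 185: h=1, slot 1 occupied => index 2.
Insert 99: h=3, slot 3 empty => index 3.
Insert 850: h=1, slots 1,2 occupied => index 0.
Table: [850, 420, 185, 99, -]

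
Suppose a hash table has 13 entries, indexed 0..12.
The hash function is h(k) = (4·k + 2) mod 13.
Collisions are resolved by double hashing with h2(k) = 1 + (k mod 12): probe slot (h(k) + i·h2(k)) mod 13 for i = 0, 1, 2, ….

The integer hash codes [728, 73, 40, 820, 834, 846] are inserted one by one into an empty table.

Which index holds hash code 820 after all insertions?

Insert 728: h=2, slot 2 empty → index 2.
Insert 73: h=8, slot 8 empty → index 8.
Insert 40: h=6, slot 6 empty → index 6.
Insert 820: h=6, h2=5, slot 6 occupied → index 11.
Insert 834: h=10, slot 10 empty → index 10.
Insert 846: h=6, h2=7, slot 6 occupied → index 0.
Table: [846, ., 728, ., ., ., 40, ., 73, ., 834, 820, .]

11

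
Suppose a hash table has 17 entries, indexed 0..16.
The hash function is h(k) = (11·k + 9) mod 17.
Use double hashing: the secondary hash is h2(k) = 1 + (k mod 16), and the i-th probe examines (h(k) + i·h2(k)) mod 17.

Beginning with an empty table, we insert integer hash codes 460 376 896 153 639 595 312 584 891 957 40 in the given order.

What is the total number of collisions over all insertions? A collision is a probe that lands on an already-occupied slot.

5

460: h=3 -> slot 3
376: h=14 -> slot 14
896: h=5 -> slot 5
153: h=9 -> slot 9
639: h=0 -> slot 0
595: h=9, h2=4, probe 9,13 -> slot 13
312: h=7 -> slot 7
584: h=7, h2=9, probe 7,16 -> slot 16
891: h=1 -> slot 1
957: h=13, h2=14, probe 13,10 -> slot 10
40: h=7, h2=9, probe 7,16,8 -> slot 8
Table: [639, 891, -, 460, -, 896, -, 312, 40, 153, 957, -, -, 595, 376, -, 584]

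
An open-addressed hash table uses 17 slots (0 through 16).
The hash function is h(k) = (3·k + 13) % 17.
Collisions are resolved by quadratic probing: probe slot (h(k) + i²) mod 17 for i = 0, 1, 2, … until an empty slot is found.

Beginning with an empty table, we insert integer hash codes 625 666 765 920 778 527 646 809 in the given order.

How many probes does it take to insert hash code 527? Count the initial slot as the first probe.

2

Insert 625: h=1, slot 1 empty → index 1.
Insert 666: h=5, slot 5 empty → index 5.
Insert 765: h=13, slot 13 empty → index 13.
Insert 920: h=2, slot 2 empty → index 2.
Insert 778: h=1, slots 1,2,5 occupied → index 10.
Insert 527: h=13, slot 13 occupied → index 14.
Insert 646: h=13, slots 13,14 occupied → index 0.
Insert 809: h=9, slot 9 empty → index 9.
Table: [646, 625, 920, —, —, 666, —, —, —, 809, 778, —, —, 765, 527, —, —]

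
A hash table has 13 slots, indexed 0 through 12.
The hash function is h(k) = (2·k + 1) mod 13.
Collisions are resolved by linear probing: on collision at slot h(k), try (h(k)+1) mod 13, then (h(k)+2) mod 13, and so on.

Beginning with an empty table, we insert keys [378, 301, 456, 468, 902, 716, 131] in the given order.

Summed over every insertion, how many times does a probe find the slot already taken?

Insert 378: h=3, slot 3 empty → index 3.
Insert 301: h=5, slot 5 empty → index 5.
Insert 456: h=3, slot 3 occupied → index 4.
Insert 468: h=1, slot 1 empty → index 1.
Insert 902: h=11, slot 11 empty → index 11.
Insert 716: h=3, slots 3,4,5 occupied → index 6.
Insert 131: h=3, slots 3,4,5,6 occupied → index 7.
Table: [., 468, ., 378, 456, 301, 716, 131, ., ., ., 902, .]

8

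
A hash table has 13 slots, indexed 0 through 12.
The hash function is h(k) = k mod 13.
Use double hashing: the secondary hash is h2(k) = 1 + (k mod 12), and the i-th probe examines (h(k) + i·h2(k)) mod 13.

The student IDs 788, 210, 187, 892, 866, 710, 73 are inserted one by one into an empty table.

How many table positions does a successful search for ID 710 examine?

788 hashes to 8; slot 8 is free => place at 8.
210 hashes to 2; slot 2 is free => place at 2.
187 hashes to 5; slot 5 is free => place at 5.
892 hashes to 8, h2=5; 8 taken => place at 0.
866 hashes to 8, h2=3; 8 taken => place at 11.
710 hashes to 8, h2=3; 8,11 taken => place at 1.
73 hashes to 8, h2=2; 8 taken => place at 10.
Table: [892, 710, 210, —, —, 187, —, —, 788, —, 73, 866, —]
Lookup 710: h=8, h2=3, probe 8,11,1 → found at 1.

3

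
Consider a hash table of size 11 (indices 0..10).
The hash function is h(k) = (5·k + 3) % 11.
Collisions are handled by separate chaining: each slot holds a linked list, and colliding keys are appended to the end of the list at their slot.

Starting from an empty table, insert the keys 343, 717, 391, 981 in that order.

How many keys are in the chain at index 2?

Insert 343: h=2, bucket 2 empty → new chain.
Insert 717: h=2, bucket 2 nonempty → append to chain.
Insert 391: h=0, bucket 0 empty → new chain.
Insert 981: h=2, bucket 2 nonempty → append to chain.
Final buckets:
0: 391
1: —
2: 343 -> 717 -> 981
3: —
4: —
5: —
6: —
7: —
8: —
9: —
10: —

3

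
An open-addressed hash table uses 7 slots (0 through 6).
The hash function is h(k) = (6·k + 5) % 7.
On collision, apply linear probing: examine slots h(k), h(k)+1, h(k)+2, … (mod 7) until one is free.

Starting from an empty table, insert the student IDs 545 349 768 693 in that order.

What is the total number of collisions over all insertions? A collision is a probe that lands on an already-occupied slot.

545 hashes to 6; slot 6 is free -> place at 6.
349 hashes to 6; 6 taken -> place at 0.
768 hashes to 0; 0 taken -> place at 1.
693 hashes to 5; slot 5 is free -> place at 5.
Table: [349, 768, —, —, —, 693, 545]

2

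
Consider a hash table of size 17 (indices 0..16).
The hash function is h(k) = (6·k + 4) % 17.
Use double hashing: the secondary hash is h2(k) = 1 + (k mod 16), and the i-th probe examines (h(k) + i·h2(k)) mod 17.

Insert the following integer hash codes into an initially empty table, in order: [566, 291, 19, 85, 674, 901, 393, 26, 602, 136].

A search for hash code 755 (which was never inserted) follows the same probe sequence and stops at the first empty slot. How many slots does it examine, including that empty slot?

5

Insert 566: h=0, slot 0 empty → index 0.
Insert 291: h=16, slot 16 empty → index 16.
Insert 19: h=16, h2=4, slot 16 occupied → index 3.
Insert 85: h=4, slot 4 empty → index 4.
Insert 674: h=2, slot 2 empty → index 2.
Insert 901: h=4, h2=6, slot 4 occupied → index 10.
Insert 393: h=16, h2=10, slot 16 occupied → index 9.
Insert 26: h=7, slot 7 empty → index 7.
Insert 602: h=12, slot 12 empty → index 12.
Insert 136: h=4, h2=9, slot 4 occupied → index 13.
Table: [566, _, 674, 19, 85, _, _, 26, _, 393, 901, _, 602, 136, _, _, 291]
Lookup 755: h=12, h2=4, probe 12,16,3,7,11 → slot 11 empty, not found.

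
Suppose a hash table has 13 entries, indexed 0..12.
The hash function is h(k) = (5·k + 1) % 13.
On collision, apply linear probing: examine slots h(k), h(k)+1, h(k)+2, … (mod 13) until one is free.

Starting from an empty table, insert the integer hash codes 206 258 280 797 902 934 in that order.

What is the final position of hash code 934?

Insert 206: h=4, slot 4 empty -> index 4.
Insert 258: h=4, slot 4 occupied -> index 5.
Insert 280: h=10, slot 10 empty -> index 10.
Insert 797: h=8, slot 8 empty -> index 8.
Insert 902: h=0, slot 0 empty -> index 0.
Insert 934: h=4, slots 4,5 occupied -> index 6.
Table: [902, _, _, _, 206, 258, 934, _, 797, _, 280, _, _]

6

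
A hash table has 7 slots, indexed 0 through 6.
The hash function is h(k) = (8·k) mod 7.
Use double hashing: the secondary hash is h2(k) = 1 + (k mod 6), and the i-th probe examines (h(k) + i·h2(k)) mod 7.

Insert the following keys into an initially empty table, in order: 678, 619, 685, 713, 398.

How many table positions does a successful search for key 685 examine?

678: h=6 -> slot 6
619: h=3 -> slot 3
685: h=6, h2=2, probe 6,1 -> slot 1
713: h=6, h2=6, probe 6,5 -> slot 5
398: h=6, h2=3, probe 6,2 -> slot 2
Table: [∅, 685, 398, 619, ∅, 713, 678]
Lookup 685: h=6, h2=2, probe 6,1 → found at 1.

2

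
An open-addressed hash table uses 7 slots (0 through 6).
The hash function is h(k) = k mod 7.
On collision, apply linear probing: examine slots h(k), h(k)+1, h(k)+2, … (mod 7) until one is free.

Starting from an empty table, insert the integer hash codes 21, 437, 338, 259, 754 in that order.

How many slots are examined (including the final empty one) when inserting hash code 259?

2

21 hashes to 0; slot 0 is free -> place at 0.
437 hashes to 3; slot 3 is free -> place at 3.
338 hashes to 2; slot 2 is free -> place at 2.
259 hashes to 0; 0 taken -> place at 1.
754 hashes to 5; slot 5 is free -> place at 5.
Table: [21, 259, 338, 437, —, 754, —]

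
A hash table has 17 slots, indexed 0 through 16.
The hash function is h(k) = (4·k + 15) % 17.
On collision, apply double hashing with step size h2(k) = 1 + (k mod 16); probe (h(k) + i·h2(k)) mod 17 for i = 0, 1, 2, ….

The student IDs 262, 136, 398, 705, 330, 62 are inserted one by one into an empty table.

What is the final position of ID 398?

262: h=9 → slot 9
136: h=15 → slot 15
398: h=9, h2=15, probe 9,7 → slot 7
705: h=13 → slot 13
330: h=9, h2=11, probe 9,3 → slot 3
62: h=8 → slot 8
Table: [∅, ∅, ∅, 330, ∅, ∅, ∅, 398, 62, 262, ∅, ∅, ∅, 705, ∅, 136, ∅]

7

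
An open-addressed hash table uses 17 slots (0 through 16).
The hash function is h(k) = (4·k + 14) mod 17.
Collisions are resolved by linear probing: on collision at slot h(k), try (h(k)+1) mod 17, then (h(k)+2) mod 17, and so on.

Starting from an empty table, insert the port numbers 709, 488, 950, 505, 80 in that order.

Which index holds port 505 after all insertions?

709: h=11 → slot 11
488: h=11, probe 11,12 → slot 12
950: h=6 → slot 6
505: h=11, probe 11,12,13 → slot 13
80: h=11, probe 11,12,13,14 → slot 14
Table: [-, -, -, -, -, -, 950, -, -, -, -, 709, 488, 505, 80, -, -]

13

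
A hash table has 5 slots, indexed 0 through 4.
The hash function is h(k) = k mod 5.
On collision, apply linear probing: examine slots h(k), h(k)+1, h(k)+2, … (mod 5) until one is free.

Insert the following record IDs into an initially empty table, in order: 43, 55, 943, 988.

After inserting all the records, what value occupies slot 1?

988

Insert 43: h=3, slot 3 empty -> index 3.
Insert 55: h=0, slot 0 empty -> index 0.
Insert 943: h=3, slot 3 occupied -> index 4.
Insert 988: h=3, slots 3,4,0 occupied -> index 1.
Table: [55, 988, —, 43, 943]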